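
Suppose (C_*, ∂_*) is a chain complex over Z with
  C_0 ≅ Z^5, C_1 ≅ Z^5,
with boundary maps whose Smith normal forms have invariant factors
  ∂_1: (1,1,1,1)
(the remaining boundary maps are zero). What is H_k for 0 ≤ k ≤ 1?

H_0: b_0 = 5 − 0 − 4 = 1; torsion from ∂_1 factors > 1: none. So H_0 = Z.
H_1: b_1 = 5 − 4 − 0 = 1; torsion from ∂_2 factors > 1: none. So H_1 = Z.

H_0 = Z,  H_1 = Z.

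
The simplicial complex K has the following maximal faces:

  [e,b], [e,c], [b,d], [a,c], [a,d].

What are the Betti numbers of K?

b_0 = 1, b_1 = 1.

K has 5 vertices, 5 edges.
rank ∂_0 = 0, rank ∂_1 = 4 ⇒ b_0 = 5 − 0 − 4 = 1; all invariant factors of ∂_1 are 1 so no torsion. So H_0 ≅ Z.
rank ∂_1 = 4, rank ∂_2 = 0 ⇒ b_1 = 5 − 4 − 0 = 1. So H_1 ≅ Z.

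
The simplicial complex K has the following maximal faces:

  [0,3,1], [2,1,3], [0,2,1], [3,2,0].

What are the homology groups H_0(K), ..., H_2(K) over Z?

H_0 = Z,  H_1 = 0,  H_2 = Z.

Order the vertices as 0 < 1 < 2 < 3. Listing each simplex with vertices in this order, K has dimension 2 with simplices:

  0-simplices (4): [0], [1], [2], [3]
  1-simplices (6): [0,1], [0,2], [0,3], [1,2], [1,3], [2,3]
  2-simplices (4): [0,1,2], [0,1,3], [0,2,3], [1,2,3]

Hence C_0 ≅ Z^4, C_1 ≅ Z^6, C_2 ≅ Z^4.

The boundary map ∂_1: C_1 → C_0 sends each edge [p,q] (with p < q) to q − p. For instance
  ∂[0,1] = [1] − [0].
This gives a 4×6 integer matrix of rank 3; reducing to Smith normal form yields diagonal entries (1,1,1).

Boundary ∂_2: C_2 → C_1 maps a triangle to the signed sum of its edges. For instance
  ∂[0,1,3] = [1,3] − [0,3] + [0,1],
  ∂[1,2,3] = [2,3] − [1,3] + [1,2].
The resulting 6×4 matrix has rank 3, and its Smith normal form has invariant factors (1,1,1).

From H_k ≅ ker(∂_k) / im(∂_{k+1}) we obtain:

  H_0: rank C_0 − rank ∂_1 = 4 − 3 = 1, and the invariant factors of ∂_1 are all 1, so H_0 = Z.
  H_1: rank ker ∂_1 − rank ∂_2 = (6 − 3) − 3 = 0, and the invariant factors of ∂_2 are all 1, so H_1 = 0.
  H_2: rank ker ∂_2 − rank ∂_3 = (4 − 3) − 0 = 1, and there is no ∂_3, so H_2 = Z.

(K is a triangulation of the 2-sphere S^2.)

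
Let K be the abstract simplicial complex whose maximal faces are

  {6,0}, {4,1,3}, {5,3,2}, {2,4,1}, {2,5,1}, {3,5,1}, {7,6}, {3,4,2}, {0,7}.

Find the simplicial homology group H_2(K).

H_2 = Z.

We work with the vertex ordering 0 < 1 < 2 < 3 < 4 < 5 < 6 < 7. The simplices of K, each written with vertices in increasing order, are:

  0-simplices (8): [0], [1], [2], [3], [4], [5], [6], [7]
  1-simplices (12): [0,6], [0,7], [1,2], [1,3], [1,4], [1,5], [2,3], [2,4], [2,5], [3,4], [3,5], [6,7]
  2-simplices (6): [1,2,4], [1,2,5], [1,3,4], [1,3,5], [2,3,4], [2,3,5]

giving chain groups C_0 ≅ Z^8, C_1 ≅ Z^12, C_2 ≅ Z^6.

The boundary map ∂_1: C_1 → C_0 sends each edge [p,q] (with p < q) to q − p.
As a 8×12 matrix over Z this has rank 6, with invariant factors (1,1,1,1,1,1).

∂_2: C_2 → C_1 maps a triangle to the signed sum of its edges. For instance
  ∂[1,3,4] = [3,4] − [1,4] + [1,3],
  ∂[1,3,5] = [3,5] − [1,5] + [1,3].
As a 12×6 matrix over Z this has rank 5, with invariant factors (1,1,1,1,1).

Computing H_k = (kernel of ∂_k) / (image of ∂_{k+1}):

  H_2: rank ker ∂_2 − rank ∂_3 = (6 − 5) − 0 = 1, and there is no ∂_3, so H_2 = Z.

(K is a triangulation of the disjoint union of the circle S^1 and the 2-sphere S^2.)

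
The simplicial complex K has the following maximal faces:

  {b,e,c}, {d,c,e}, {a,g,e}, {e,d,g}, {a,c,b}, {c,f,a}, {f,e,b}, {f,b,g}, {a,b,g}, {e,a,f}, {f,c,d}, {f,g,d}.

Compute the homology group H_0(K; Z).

H_0 = Z.

Take the total order a < b < c < d < e < f < g on the vertex set. Then K (dimension 2) consists of the simplices:

  0-simplices (7): a, b, c, d, e, f, g
  1-simplices (18): ab, ac, ae, af, ag, bc, be, bf, bg, cd, ce, cf, de, df, dg, ef, eg, fg
  2-simplices (12): abc, abg, acf, aef, aeg, bce, bef, bfg, cde, cdf, deg, dfg

Hence C_0 ≅ Z^7, C_1 ≅ Z^18, C_2 ≅ Z^12.

∂_1: C_1 → C_0 is given by ∂[p,q] = [q] − [p]. For instance
  ∂af = f − a.
This gives a 7×18 integer matrix of rank 6; reducing to Smith normal form yields diagonal entries (1,1,1,1,1,1).

Boundary ∂_2: C_2 → C_1 acts by ∂[p,q,r] = [q,r] − [p,r] + [p,q]. For instance
  ∂aef = ef − af + ae,
  ∂bce = ce − be + bc.
The 18×12 boundary matrix has rank 12 and Smith normal form diag(1,1,1,1,1,1,1,1,1,1,1,2).

Reading off H_k = ker ∂_k / im ∂_{k+1}:

  H_0: rank C_0 − rank ∂_1 = 7 − 6 = 1, and the invariant factors of ∂_1 are all 1, so H_0 = Z.

(K is a triangulation of the real projective plane RP^2.)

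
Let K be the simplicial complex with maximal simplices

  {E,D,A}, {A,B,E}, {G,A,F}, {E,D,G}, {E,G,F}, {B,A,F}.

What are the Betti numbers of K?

We work with the vertex ordering A < B < D < E < F < G. The simplices of K, each written with vertices in increasing order, are:

  0-simplices (6): A, B, D, E, F, G
  1-simplices (12): AB, AD, AE, AF, AG, BE, BF, DE, DG, EF, EG, FG
  2-simplices (6): ABE, ABF, ADE, AFG, DEG, EFG

so the chain groups are C_0 ≅ Z^6, C_1 ≅ Z^12, C_2 ≅ Z^6.

∂_1: C_1 → C_0 sends each edge [p,q] (with p < q) to q − p.
This gives a 6×12 integer matrix of rank 5; reducing to Smith normal form yields diagonal entries (1,1,1,1,1).

The boundary map ∂_2: C_2 → C_1 maps a triangle to the signed sum of its edges. For instance
  ∂AFG = FG − AG + AF,
  ∂ABF = BF − AF + AB.
This gives a 12×6 integer matrix of rank 6; reducing to Smith normal form yields diagonal entries (1,1,1,1,1,1).

Reading off H_k = ker ∂_k / im ∂_{k+1}:

  H_0: rank C_0 − rank ∂_1 = 6 − 5 = 1, and the invariant factors of ∂_1 are all 1, so H_0 = Z.
  H_1: rank ker ∂_1 − rank ∂_2 = (12 − 5) − 6 = 1, and the invariant factors of ∂_2 are all 1, so H_1 = Z.
  H_2: rank ker ∂_2 − rank ∂_3 = (6 − 6) − 0 = 0, and there is no ∂_3, so H_2 = 0.

(K is a triangulation of the cylinder S^1 x I.)

Hence the Betti numbers are b_0 = 1, b_1 = 1, b_2 = 0.

b_0 = 1, b_1 = 1, b_2 = 0.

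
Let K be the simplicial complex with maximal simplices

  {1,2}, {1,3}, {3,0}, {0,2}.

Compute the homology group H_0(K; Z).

H_0 = Z.

K has 4 vertices, 4 edges.
rank ∂_0 = 0, rank ∂_1 = 3 ⇒ b_0 = 4 − 0 − 3 = 1; all invariant factors of ∂_1 are 1 so no torsion. So H_0 ≅ Z.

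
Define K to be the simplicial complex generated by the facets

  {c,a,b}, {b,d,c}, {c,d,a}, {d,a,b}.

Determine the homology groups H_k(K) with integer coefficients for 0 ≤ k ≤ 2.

Order the vertices as a < b < c < d. Listing each simplex with vertices in this order, K has dimension 2 with simplices:

  0-simplices (4): a, b, c, d
  1-simplices (6): ab, ac, ad, bc, bd, cd
  2-simplices (4): abc, abd, acd, bcd

so the chain groups are C_0 ≅ Z^4, C_1 ≅ Z^6, C_2 ≅ Z^4.

∂_1: C_1 → C_0 is given by ∂[p,q] = [q] − [p]. For instance
  ∂ab = b − a.
The 4×6 boundary matrix has rank 3 and Smith normal form diag(1,1,1).

The boundary map ∂_2: C_2 → C_1 acts by ∂[p,q,r] = [q,r] − [p,r] + [p,q]. For instance
  ∂abd = bd − ad + ab,
  ∂acd = cd − ad + ac.
As a 6×4 matrix over Z this has rank 3, with invariant factors (1,1,1).

Reading off H_k = ker ∂_k / im ∂_{k+1}:

  H_0: rank C_0 − rank ∂_1 = 4 − 3 = 1, and the invariant factors of ∂_1 are all 1, so H_0 = Z.
  H_1: rank ker ∂_1 − rank ∂_2 = (6 − 3) − 3 = 0, and the invariant factors of ∂_2 are all 1, so H_1 = 0.
  H_2: rank ker ∂_2 − rank ∂_3 = (4 − 3) − 0 = 1, and there is no ∂_3, so H_2 = Z.

H_0 ≅ Z,  H_1 = 0,  H_2 ≅ Z.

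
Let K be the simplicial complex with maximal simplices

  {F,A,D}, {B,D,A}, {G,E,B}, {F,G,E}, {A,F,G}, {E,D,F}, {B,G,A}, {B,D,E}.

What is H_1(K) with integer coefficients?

Take the total order A < B < D < E < F < G on the vertex set. Then K (dimension 2) consists of the simplices:

  0-simplices (6): A, B, D, E, F, G
  1-simplices (12): AB, AD, AF, AG, BD, BE, BG, DE, DF, EF, EG, FG
  2-simplices (8): ABD, ABG, ADF, AFG, BDE, BEG, DEF, EFG

so the chain groups are C_0 ≅ Z^6, C_1 ≅ Z^12, C_2 ≅ Z^8.

∂_1: C_1 → C_0 sends each edge [p,q] (with p < q) to q − p. For instance
  ∂EF = F − E.
As a 6×12 matrix over Z this has rank 5, with invariant factors (1,1,1,1,1).

Boundary ∂_2: C_2 → C_1 maps a triangle to the signed sum of its edges. For instance
  ∂AFG = FG − AG + AF,
  ∂BDE = DE − BE + BD.
The 12×8 boundary matrix has rank 7 and Smith normal form diag(1,1,1,1,1,1,1).

Now H_k = ker ∂_k / im ∂_{k+1}, so:

  H_1: rank ker ∂_1 − rank ∂_2 = (12 − 5) − 7 = 0, and the invariant factors of ∂_2 are all 1, so H_1 ≅ 0.

H_1 ≅ 0.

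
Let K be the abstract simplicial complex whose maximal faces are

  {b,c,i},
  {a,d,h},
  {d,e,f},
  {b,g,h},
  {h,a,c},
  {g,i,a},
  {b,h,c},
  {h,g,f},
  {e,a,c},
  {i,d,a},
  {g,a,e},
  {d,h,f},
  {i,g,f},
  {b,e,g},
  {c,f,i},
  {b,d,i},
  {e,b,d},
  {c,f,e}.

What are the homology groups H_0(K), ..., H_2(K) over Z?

H_0 = Z,  H_1 = Z^2,  H_2 = Z.

Fix the vertex order a < b < c < d < e < f < g < h < i and write every simplex with vertices in increasing order. Then dim K = 2 and the simplices of K are:

  0-simplices (9): a, b, c, d, e, f, g, h, i
  1-simplices (27): ac, ad, ae, ag, ah, ai, bc, bd, be, bg, bh, bi, ce, cf, ch, ci, de, df, dh, di, ef, eg, fg, fh, fi, gh, gi
  2-simplices (18): ace, ach, adh, adi, aeg, agi, bch, bci, bde, bdi, beg, bgh, cef, cfi, def, dfh, fgh, fgi

so the chain groups are C_0 ≅ Z^9, C_1 ≅ Z^27, C_2 ≅ Z^18.

∂_1: C_1 → C_0 is given by ∂[p,q] = [q] − [p]. For instance
  ∂df = f − d.
The resulting 9×27 matrix has rank 8, and its Smith normal form has invariant factors (1,1,1,1,1,1,1,1).

Boundary ∂_2: C_2 → C_1 maps a triangle to the signed sum of its edges. For instance
  ∂bde = de − be + bd,
  ∂adi = di − ai + ad.
As a 27×18 matrix over Z this has rank 17, with invariant factors (1,1,1,1,1,1,1,1,1,1,1,1,1,1,1,1,1).

Computing H_k = (kernel of ∂_k) / (image of ∂_{k+1}):

  H_0: rank C_0 − rank ∂_1 = 9 − 8 = 1, and the invariant factors of ∂_1 are all 1, so H_0 ≅ Z.
  H_1: rank ker ∂_1 − rank ∂_2 = (27 − 8) − 17 = 2, and the invariant factors of ∂_2 are all 1, so H_1 ≅ Z^2.
  H_2: rank ker ∂_2 − rank ∂_3 = (18 − 17) − 0 = 1, and there is no ∂_3, so H_2 ≅ Z.

As a check, the Euler characteristic is 9 − 27 + 18 = 0, which agrees with 1 − 2 + 1 = 0.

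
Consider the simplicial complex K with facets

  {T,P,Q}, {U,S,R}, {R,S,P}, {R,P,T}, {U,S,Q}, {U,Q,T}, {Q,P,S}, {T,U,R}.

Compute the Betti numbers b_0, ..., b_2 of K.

Order the vertices as P < Q < R < S < T < U. Listing each simplex with vertices in this order, K has dimension 2 with simplices:

  0-simplices (6): P, Q, R, S, T, U
  1-simplices (12): PQ, PR, PS, PT, QS, QT, QU, RS, RT, RU, SU, TU
  2-simplices (8): PQS, PQT, PRS, PRT, QSU, QTU, RSU, RTU

Hence C_0 ≅ Z^6, C_1 ≅ Z^12, C_2 ≅ Z^8.

∂_1: C_1 → C_0 maps an edge to its endpoints' difference, ∂[p,q] = q − p.
The resulting 6×12 matrix has rank 5, and its Smith normal form has invariant factors (1,1,1,1,1).

The boundary map ∂_2: C_2 → C_1 maps a triangle to the signed sum of its edges. For instance
  ∂RTU = TU − RU + RT,
  ∂PRT = RT − PT + PR.
The 12×8 boundary matrix has rank 7 and Smith normal form diag(1,1,1,1,1,1,1).

From H_k ≅ ker(∂_k) / im(∂_{k+1}) we obtain:

  H_0: rank C_0 − rank ∂_1 = 6 − 5 = 1, and the invariant factors of ∂_1 are all 1, so H_0 ≅ Z.
  H_1: rank ker ∂_1 − rank ∂_2 = (12 − 5) − 7 = 0, and the invariant factors of ∂_2 are all 1, so H_1 ≅ 0.
  H_2: rank ker ∂_2 − rank ∂_3 = (8 − 7) − 0 = 1, and there is no ∂_3, so H_2 ≅ Z.

As a check, the Euler characteristic is 6 − 12 + 8 = 2, which agrees with 1 − 0 + 1 = 2.
(K is a triangulation of the 2-sphere S^2.)

Hence the Betti numbers are b_0 = 1, b_1 = 0, b_2 = 1.

b_0 = 1, b_1 = 0, b_2 = 1.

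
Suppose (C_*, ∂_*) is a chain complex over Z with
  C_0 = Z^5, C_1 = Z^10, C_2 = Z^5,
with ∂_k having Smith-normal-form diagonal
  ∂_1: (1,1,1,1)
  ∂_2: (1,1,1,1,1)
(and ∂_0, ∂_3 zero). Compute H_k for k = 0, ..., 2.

H_0: b_0 = 5 − 0 − 4 = 1; torsion from ∂_1 factors > 1: none. So H_0 = Z.
H_1: b_1 = 10 − 4 − 5 = 1; torsion from ∂_2 factors > 1: none. So H_1 = Z.
H_2: b_2 = 5 − 5 − 0 = 0; torsion from ∂_3 factors > 1: none. So H_2 = 0.

H_0 = Z,  H_1 = Z,  H_2 = 0.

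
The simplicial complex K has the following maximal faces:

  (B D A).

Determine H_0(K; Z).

Fix the vertex order A < B < D and write every simplex with vertices in increasing order. Then dim K = 2 and the simplices of K are:

  0-simplices (3): A, B, D
  1-simplices (3): AB, AD, BD
  2-simplices (1): ABD

giving chain groups C_0 ≅ Z^3, C_1 ≅ Z^3, C_2 ≅ Z^1.

Boundary ∂_1: C_1 → C_0 sends each edge [p,q] (with p < q) to q − p. For instance
  ∂BD = D − B.
As a 3×3 matrix over Z this has rank 2, with invariant factors (1,1).

∂_2: C_2 → C_1 maps a triangle to the signed sum of its edges. For instance
  ∂ABD = BD − AD + AB.
The resulting 3×1 matrix has rank 1, and its Smith normal form has invariant factors (1).

From H_k ≅ ker(∂_k) / im(∂_{k+1}) we obtain:

  H_0: rank C_0 − rank ∂_1 = 3 − 2 = 1, and the invariant factors of ∂_1 are all 1, so H_0 = Z.

H_0 ≅ Z.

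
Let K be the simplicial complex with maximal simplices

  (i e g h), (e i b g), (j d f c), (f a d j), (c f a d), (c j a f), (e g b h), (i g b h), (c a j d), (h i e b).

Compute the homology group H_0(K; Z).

H_0 = Z^2.

Take the total order a < b < c < d < e < f < g < h < i < j on the vertex set. Then K (dimension 3) consists of the simplices:

  0-simplices (10): a, b, c, d, e, f, g, h, i, j
  1-simplices (20): ac, ad, af, aj, be, bg, bh, bi, cd, cf, cj, df, dj, eg, eh, ei, fj, gh, gi, hi
  2-simplices (20): acd, acf, acj, adf, adj, afj, beg, beh, bei, bgh, bgi, bhi, cdf, cdj, cfj, dfj, egh, egi, ehi, ghi
  3-simplices (10): acdf, acdj, acfj, adfj, begh, begi, behi, bghi, cdfj, eghi

giving chain groups C_0 ≅ Z^10, C_1 ≅ Z^20, C_2 ≅ Z^20, C_3 ≅ Z^10.

Boundary ∂_1: C_1 → C_0 is given by ∂[p,q] = [q] − [p]. For instance
  ∂gh = h − g.
The 10×20 boundary matrix has rank 8 and Smith normal form diag(1,1,1,1,1,1,1,1).

∂_2: C_2 → C_1 maps a triangle to the signed sum of its edges. For instance
  ∂adf = df − af + ad,
  ∂egi = gi − ei + eg.
The resulting 20×20 matrix has rank 12, and its Smith normal form has invariant factors (1,1,1,1,1,1,1,1,1,1,1,1).

∂_3: C_3 → C_2 sends each 3-simplex σ to the alternating sum Σ_i (−1)^i (σ with its i-th vertex removed). For instance
  ∂behi = ehi − bhi + bei − beh,
  ∂adfj = dfj − afj + adj − adf.
The 20×10 boundary matrix has rank 8 and Smith normal form diag(1,1,1,1,1,1,1,1).

Reading off H_k = ker ∂_k / im ∂_{k+1}:

  H_0: rank C_0 − rank ∂_1 = 10 − 8 = 2, and the invariant factors of ∂_1 are all 1, so H_0 = Z^2.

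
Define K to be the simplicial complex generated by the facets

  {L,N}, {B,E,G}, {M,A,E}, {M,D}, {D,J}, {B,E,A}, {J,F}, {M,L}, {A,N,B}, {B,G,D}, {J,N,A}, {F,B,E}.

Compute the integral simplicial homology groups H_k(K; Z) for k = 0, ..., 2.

Fix the vertex order A < B < D < E < F < G < J < L < M < N and write every simplex with vertices in increasing order. Then dim K = 2 and the simplices of K are:

  0-simplices (10): A, B, D, E, F, G, J, L, M, N
  1-simplices (20): AB, AE, AJ, AM, AN, BD, BE, BF, BG, BN, DG, DJ, DM, EF, EG, EM, FJ, JN, LM, LN
  2-simplices (7): ABE, ABN, AEM, AJN, BDG, BEF, BEG

giving chain groups C_0 ≅ Z^10, C_1 ≅ Z^20, C_2 ≅ Z^7.

The boundary map ∂_1: C_1 → C_0 sends each edge [p,q] (with p < q) to q − p.
The 10×20 boundary matrix has rank 9 and Smith normal form diag(1,1,1,1,1,1,1,1,1).

∂_2: C_2 → C_1 sends each 2-simplex [p,q,r] to [q,r] − [p,r] + [p,q]. For instance
  ∂BEF = EF − BF + BE,
  ∂BDG = DG − BG + BD.
The resulting 20×7 matrix has rank 7, and its Smith normal form has invariant factors (1,1,1,1,1,1,1).

From H_k ≅ ker(∂_k) / im(∂_{k+1}) we obtain:

  H_0: rank C_0 − rank ∂_1 = 10 − 9 = 1, and the invariant factors of ∂_1 are all 1, so H_0 = Z.
  H_1: rank ker ∂_1 − rank ∂_2 = (20 − 9) − 7 = 4, and the invariant factors of ∂_2 are all 1, so H_1 = Z^4.
  H_2: rank ker ∂_2 − rank ∂_3 = (7 − 7) − 0 = 0, and there is no ∂_3, so H_2 = 0.

As a check, the Euler characteristic is 10 − 20 + 7 = -3, which agrees with 1 − 4 + 0 = -3.

H_0 = Z,  H_1 = Z^4,  H_2 = 0.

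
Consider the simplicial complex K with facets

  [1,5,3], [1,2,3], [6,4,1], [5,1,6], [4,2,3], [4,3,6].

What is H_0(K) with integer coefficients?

H_0 ≅ Z.

Take the total order 1 < 2 < 3 < 4 < 5 < 6 on the vertex set. Then K (dimension 2) consists of the simplices:

  0-simplices (6): [1], [2], [3], [4], [5], [6]
  1-simplices (12): [1,2], [1,3], [1,4], [1,5], [1,6], [2,3], [2,4], [3,4], [3,5], [3,6], [4,6], [5,6]
  2-simplices (6): [1,2,3], [1,3,5], [1,4,6], [1,5,6], [2,3,4], [3,4,6]

giving chain groups C_0 ≅ Z^6, C_1 ≅ Z^12, C_2 ≅ Z^6.

∂_1: C_1 → C_0 is given by ∂[p,q] = [q] − [p]. For instance
  ∂[1,5] = [5] − [1].
This gives a 6×12 integer matrix of rank 5; reducing to Smith normal form yields diagonal entries (1,1,1,1,1).

Boundary ∂_2: C_2 → C_1 sends each 2-simplex [p,q,r] to [q,r] − [p,r] + [p,q]. For instance
  ∂[1,4,6] = [4,6] − [1,6] + [1,4],
  ∂[1,5,6] = [5,6] − [1,6] + [1,5].
The 12×6 boundary matrix has rank 6 and Smith normal form diag(1,1,1,1,1,1).

Reading off H_k = ker ∂_k / im ∂_{k+1}:

  H_0: rank C_0 − rank ∂_1 = 6 − 5 = 1, and the invariant factors of ∂_1 are all 1, so H_0 ≅ Z.

(K is a triangulation of the cylinder S^1 x I.)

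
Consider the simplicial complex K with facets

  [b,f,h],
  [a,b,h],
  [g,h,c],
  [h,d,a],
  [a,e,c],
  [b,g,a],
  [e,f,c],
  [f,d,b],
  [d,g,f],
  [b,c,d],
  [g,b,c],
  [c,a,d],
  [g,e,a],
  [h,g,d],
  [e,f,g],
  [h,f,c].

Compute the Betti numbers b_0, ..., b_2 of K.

b_0 = 1, b_1 = 2, b_2 = 1.

Fix the vertex order a < b < c < d < e < f < g < h and write every simplex with vertices in increasing order. Then dim K = 2 and the simplices of K are:

  0-simplices (8): a, b, c, d, e, f, g, h
  1-simplices (24): ab, ac, ad, ae, ag, ah, bc, bd, bf, bg, bh, cd, ce, cf, cg, ch, df, dg, dh, ef, eg, fg, fh, gh
  2-simplices (16): abg, abh, acd, ace, adh, aeg, bcd, bcg, bdf, bfh, cef, cfh, cgh, dfg, dgh, efg

giving chain groups C_0 ≅ Z^8, C_1 ≅ Z^24, C_2 ≅ Z^16.

The boundary map ∂_1: C_1 → C_0 sends each edge [p,q] (with p < q) to q − p.
As a 8×24 matrix over Z this has rank 7, with invariant factors (1,1,1,1,1,1,1).

The boundary map ∂_2: C_2 → C_1 sends each 2-simplex [p,q,r] to [q,r] − [p,r] + [p,q]. For instance
  ∂abg = bg − ag + ab,
  ∂ace = ce − ae + ac.
As a 24×16 matrix over Z this has rank 15, with invariant factors (1,1,1,1,1,1,1,1,1,1,1,1,1,1,1).

From H_k ≅ ker(∂_k) / im(∂_{k+1}) we obtain:

  H_0: rank C_0 − rank ∂_1 = 8 − 7 = 1, and the invariant factors of ∂_1 are all 1, so H_0 = Z.
  H_1: rank ker ∂_1 − rank ∂_2 = (24 − 7) − 15 = 2, and the invariant factors of ∂_2 are all 1, so H_1 = Z^2.
  H_2: rank ker ∂_2 − rank ∂_3 = (16 − 15) − 0 = 1, and there is no ∂_3, so H_2 = Z.

(K is a triangulation of the torus T^2.)

Hence the Betti numbers are b_0 = 1, b_1 = 2, b_2 = 1.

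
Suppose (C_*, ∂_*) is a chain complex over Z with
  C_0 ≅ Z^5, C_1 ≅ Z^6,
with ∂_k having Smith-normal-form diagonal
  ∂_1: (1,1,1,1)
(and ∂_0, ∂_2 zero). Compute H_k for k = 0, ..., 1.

H_0 = Z,  H_1 = Z^2.

H_0: b_0 = 5 − 0 − 4 = 1; torsion from ∂_1 factors > 1: none. So H_0 = Z.
H_1: b_1 = 6 − 4 − 0 = 2; torsion from ∂_2 factors > 1: none. So H_1 = Z^2.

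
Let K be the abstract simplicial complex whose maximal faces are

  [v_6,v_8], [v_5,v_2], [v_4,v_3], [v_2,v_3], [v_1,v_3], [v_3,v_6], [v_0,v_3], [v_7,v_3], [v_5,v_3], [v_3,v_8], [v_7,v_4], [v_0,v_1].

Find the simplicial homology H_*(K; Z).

Take the total order v_0 < v_1 < v_2 < v_3 < v_4 < v_5 < v_6 < v_7 < v_8 on the vertex set. Then K (dimension 1) consists of the simplices:

  0-simplices (9): [v_0], [v_1], [v_2], [v_3], [v_4], [v_5], [v_6], [v_7], [v_8]
  1-simplices (12): [v_0,v_1], [v_0,v_3], [v_1,v_3], [v_2,v_3], [v_2,v_5], [v_3,v_4], [v_3,v_5], [v_3,v_6], [v_3,v_7], [v_3,v_8], [v_4,v_7], [v_6,v_8]

so the chain groups are C_0 ≅ Z^9, C_1 ≅ Z^12.

Boundary ∂_1: C_1 → C_0 sends each edge [p,q] (with p < q) to q − p. For instance
  ∂[v_0,v_3] = [v_3] − [v_0].
The resulting 9×12 matrix has rank 8, and its Smith normal form has invariant factors (1,1,1,1,1,1,1,1).

Now H_k = ker ∂_k / im ∂_{k+1}, so:

  H_0: rank C_0 − rank ∂_1 = 9 − 8 = 1, and the invariant factors of ∂_1 are all 1, so H_0 ≅ Z.
  H_1: rank ker ∂_1 − rank ∂_2 = (12 − 8) − 0 = 4, and there is no ∂_2, so H_1 ≅ Z^4.

H_0 = Z,  H_1 = Z^4.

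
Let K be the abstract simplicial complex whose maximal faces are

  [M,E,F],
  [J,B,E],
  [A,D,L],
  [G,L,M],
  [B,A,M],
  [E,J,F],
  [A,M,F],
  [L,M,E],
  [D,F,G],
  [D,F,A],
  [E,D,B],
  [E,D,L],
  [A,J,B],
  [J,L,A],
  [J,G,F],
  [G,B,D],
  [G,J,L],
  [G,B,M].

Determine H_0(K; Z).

H_0 ≅ Z.

Take the total order A < B < D < E < F < G < J < L < M on the vertex set. Then K (dimension 2) consists of the simplices:

  0-simplices (9): A, B, D, E, F, G, J, L, M
  1-simplices (27): AB, AD, AF, AJ, AL, AM, BD, BE, BG, BJ, BM, DE, DF, DG, DL, EF, EJ, EL, EM, FG, FJ, FM, GJ, GL, GM, JL, LM
  2-simplices (18): ABJ, ABM, ADF, ADL, AFM, AJL, BDE, BDG, BEJ, BGM, DEL, DFG, EFJ, EFM, ELM, FGJ, GJL, GLM

so the chain groups are C_0 ≅ Z^9, C_1 ≅ Z^27, C_2 ≅ Z^18.

The boundary map ∂_1: C_1 → C_0 sends each edge [p,q] (with p < q) to q − p. For instance
  ∂GJ = J − G.
This gives a 9×27 integer matrix of rank 8; reducing to Smith normal form yields diagonal entries (1,1,1,1,1,1,1,1).

∂_2: C_2 → C_1 maps a triangle to the signed sum of its edges. For instance
  ∂ABJ = BJ − AJ + AB,
  ∂ADF = DF − AF + AD.
This gives a 27×18 integer matrix of rank 17; reducing to Smith normal form yields diagonal entries (1,1,1,1,1,1,1,1,1,1,1,1,1,1,1,1,1).

Reading off H_k = ker ∂_k / im ∂_{k+1}:

  H_0: rank C_0 − rank ∂_1 = 9 − 8 = 1, and the invariant factors of ∂_1 are all 1, so H_0 ≅ Z.

(K is a triangulation of the torus T^2.)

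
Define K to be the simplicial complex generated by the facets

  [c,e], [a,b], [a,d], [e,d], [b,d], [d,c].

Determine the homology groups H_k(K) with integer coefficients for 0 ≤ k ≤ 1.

Take the total order a < b < c < d < e on the vertex set. Then K (dimension 1) consists of the simplices:

  0-simplices (5): a, b, c, d, e
  1-simplices (6): ab, ad, bd, cd, ce, de

giving chain groups C_0 ≅ Z^5, C_1 ≅ Z^6.

The boundary map ∂_1: C_1 → C_0 sends each edge [p,q] (with p < q) to q − p. For instance
  ∂cd = d − c.
This gives a 5×6 integer matrix of rank 4; reducing to Smith normal form yields diagonal entries (1,1,1,1).

Now H_k = ker ∂_k / im ∂_{k+1}, so:

  H_0: rank C_0 − rank ∂_1 = 5 − 4 = 1, and the invariant factors of ∂_1 are all 1, so H_0 = Z.
  H_1: rank ker ∂_1 − rank ∂_2 = (6 − 4) − 0 = 2, and there is no ∂_2, so H_1 = Z^2.

H_0 ≅ Z,  H_1 ≅ Z^2.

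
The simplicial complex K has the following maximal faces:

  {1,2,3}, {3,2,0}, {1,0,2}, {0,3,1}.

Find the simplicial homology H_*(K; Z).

We work with the vertex ordering 0 < 1 < 2 < 3. The simplices of K, each written with vertices in increasing order, are:

  0-simplices (4): [0], [1], [2], [3]
  1-simplices (6): [0,1], [0,2], [0,3], [1,2], [1,3], [2,3]
  2-simplices (4): [0,1,2], [0,1,3], [0,2,3], [1,2,3]

so the chain groups are C_0 ≅ Z^4, C_1 ≅ Z^6, C_2 ≅ Z^4.

∂_1: C_1 → C_0 maps an edge to its endpoints' difference, ∂[p,q] = q − p. For instance
  ∂[0,2] = [2] − [0].
This gives a 4×6 integer matrix of rank 3; reducing to Smith normal form yields diagonal entries (1,1,1).

∂_2: C_2 → C_1 acts by ∂[p,q,r] = [q,r] − [p,r] + [p,q]. For instance
  ∂[0,1,2] = [1,2] − [0,2] + [0,1],
  ∂[0,1,3] = [1,3] − [0,3] + [0,1].
The resulting 6×4 matrix has rank 3, and its Smith normal form has invariant factors (1,1,1).

Reading off H_k = ker ∂_k / im ∂_{k+1}:

  H_0: rank C_0 − rank ∂_1 = 4 − 3 = 1, and the invariant factors of ∂_1 are all 1, so H_0 = Z.
  H_1: rank ker ∂_1 − rank ∂_2 = (6 − 3) − 3 = 0, and the invariant factors of ∂_2 are all 1, so H_1 = 0.
  H_2: rank ker ∂_2 − rank ∂_3 = (4 − 3) − 0 = 1, and there is no ∂_3, so H_2 = Z.

H_0 = Z,  H_1 = 0,  H_2 = Z.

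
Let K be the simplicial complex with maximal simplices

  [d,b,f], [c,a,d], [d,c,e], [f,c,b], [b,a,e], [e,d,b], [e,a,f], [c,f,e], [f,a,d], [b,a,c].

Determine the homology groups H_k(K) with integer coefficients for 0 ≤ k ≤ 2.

Fix the vertex order a < b < c < d < e < f and write every simplex with vertices in increasing order. Then dim K = 2 and the simplices of K are:

  0-simplices (6): a, b, c, d, e, f
  1-simplices (15): ab, ac, ad, ae, af, bc, bd, be, bf, cd, ce, cf, de, df, ef
  2-simplices (10): abc, abe, acd, adf, aef, bcf, bde, bdf, cde, cef

so the chain groups are C_0 ≅ Z^6, C_1 ≅ Z^15, C_2 ≅ Z^10.

Boundary ∂_1: C_1 → C_0 maps an edge to its endpoints' difference, ∂[p,q] = q − p.
The resulting 6×15 matrix has rank 5, and its Smith normal form has invariant factors (1,1,1,1,1).

Boundary ∂_2: C_2 → C_1 sends each 2-simplex [p,q,r] to [q,r] − [p,r] + [p,q]. For instance
  ∂bde = de − be + bd,
  ∂cef = ef − cf + ce.
This gives a 15×10 integer matrix of rank 10; reducing to Smith normal form yields diagonal entries (1,1,1,1,1,1,1,1,1,2).

Now H_k = ker ∂_k / im ∂_{k+1}, so:

  H_0: rank C_0 − rank ∂_1 = 6 − 5 = 1, and the invariant factors of ∂_1 are all 1, so H_0 = Z.
  H_1: rank ker ∂_1 − rank ∂_2 = (15 − 5) − 10 = 0, and ∂_2 has invariant factor 2 > 1, so H_1 = Z_2.
  H_2: rank ker ∂_2 − rank ∂_3 = (10 − 10) − 0 = 0, and there is no ∂_3, so H_2 = 0.

H_0 = Z,  H_1 = Z_2,  H_2 = 0.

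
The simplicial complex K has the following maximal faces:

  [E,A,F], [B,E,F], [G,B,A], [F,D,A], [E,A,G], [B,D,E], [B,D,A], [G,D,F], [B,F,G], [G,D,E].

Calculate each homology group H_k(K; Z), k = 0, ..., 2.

H_0 ≅ Z,  H_1 ≅ Z_2,  H_2 = 0.

K has 6 vertices, 15 edges, 10 triangles.
rank ∂_0 = 0, rank ∂_1 = 5 ⇒ b_0 = 6 − 0 − 5 = 1; all invariant factors of ∂_1 are 1 so no torsion. So H_0 ≅ Z.
rank ∂_1 = 5, rank ∂_2 = 10 ⇒ b_1 = 15 − 5 − 10 = 0; ∂_2 has invariant factor(s) [2] giving torsion. So H_1 ≅ Z_2.
rank ∂_2 = 10, rank ∂_3 = 0 ⇒ b_2 = 10 − 10 − 0 = 0. So H_2 ≅ 0.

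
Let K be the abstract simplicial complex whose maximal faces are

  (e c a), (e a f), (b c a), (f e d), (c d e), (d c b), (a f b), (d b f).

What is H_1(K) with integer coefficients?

Take the total order a < b < c < d < e < f on the vertex set. Then K (dimension 2) consists of the simplices:

  0-simplices (6): a, b, c, d, e, f
  1-simplices (12): ab, ac, ae, af, bc, bd, bf, cd, ce, de, df, ef
  2-simplices (8): abc, abf, ace, aef, bcd, bdf, cde, def

Hence C_0 ≅ Z^6, C_1 ≅ Z^12, C_2 ≅ Z^8.

Boundary ∂_1: C_1 → C_0 is given by ∂[p,q] = [q] − [p]. For instance
  ∂af = f − a.
This gives a 6×12 integer matrix of rank 5; reducing to Smith normal form yields diagonal entries (1,1,1,1,1).

The boundary map ∂_2: C_2 → C_1 sends each 2-simplex [p,q,r] to [q,r] − [p,r] + [p,q]. For instance
  ∂bdf = df − bf + bd,
  ∂abc = bc − ac + ab.
The resulting 12×8 matrix has rank 7, and its Smith normal form has invariant factors (1,1,1,1,1,1,1).

Reading off H_k = ker ∂_k / im ∂_{k+1}:

  H_1: rank ker ∂_1 − rank ∂_2 = (12 − 5) − 7 = 0, and the invariant factors of ∂_2 are all 1, so H_1 = 0.

(K is a triangulation of the 2-sphere S^2.)

H_1 ≅ 0.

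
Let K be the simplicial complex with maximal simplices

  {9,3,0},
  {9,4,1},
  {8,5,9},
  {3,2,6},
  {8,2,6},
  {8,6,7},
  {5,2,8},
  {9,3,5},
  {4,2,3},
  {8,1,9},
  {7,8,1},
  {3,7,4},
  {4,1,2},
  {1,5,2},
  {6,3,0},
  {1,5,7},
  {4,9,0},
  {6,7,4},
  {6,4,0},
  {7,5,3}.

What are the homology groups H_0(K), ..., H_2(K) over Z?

H_0 = Z,  H_1 = Z ⊕ Z/2,  H_2 = 0.

Take the total order 0 < 1 < 2 < 3 < 4 < 5 < 6 < 7 < 8 < 9 on the vertex set. Then K (dimension 2) consists of the simplices:

  0-simplices (10): [0], [1], [2], [3], [4], [5], [6], [7], [8], [9]
  1-simplices (30): (30 of them)
  2-simplices (20): (20 of them)

Hence C_0 ≅ Z^10, C_1 ≅ Z^30, C_2 ≅ Z^20.

The boundary map ∂_1: C_1 → C_0 is given by ∂[p,q] = [q] − [p].
This gives a 10×30 integer matrix of rank 9; reducing to Smith normal form yields diagonal entries (1,1,1,1,1,1,1,1,1).

Boundary ∂_2: C_2 → C_1 acts by ∂[p,q,r] = [q,r] − [p,r] + [p,q]. For instance
  ∂[6,7,8] = [7,8] − [6,8] + [6,7],
  ∂[0,3,9] = [3,9] − [0,9] + [0,3].
As a 30×20 matrix over Z this has rank 20, with invariant factors (1,1,1,1,1,1,1,1,1,1,1,1,1,1,1,1,1,1,1,2).

Computing H_k = (kernel of ∂_k) / (image of ∂_{k+1}):

  H_0: rank C_0 − rank ∂_1 = 10 − 9 = 1, and the invariant factors of ∂_1 are all 1, so H_0 ≅ Z.
  H_1: rank ker ∂_1 − rank ∂_2 = (30 − 9) − 20 = 1, and ∂_2 has invariant factor 2 > 1, so H_1 ≅ Z ⊕ Z/2.
  H_2: rank ker ∂_2 − rank ∂_3 = (20 − 20) − 0 = 0, and there is no ∂_3, so H_2 ≅ 0.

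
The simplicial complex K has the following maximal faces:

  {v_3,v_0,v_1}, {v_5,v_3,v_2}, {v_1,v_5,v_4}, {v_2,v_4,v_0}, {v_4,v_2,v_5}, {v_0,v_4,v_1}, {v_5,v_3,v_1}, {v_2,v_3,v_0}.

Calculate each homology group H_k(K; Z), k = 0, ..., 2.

K has 6 vertices, 12 edges, 8 triangles.
rank ∂_0 = 0, rank ∂_1 = 5 ⇒ b_0 = 6 − 0 − 5 = 1; all invariant factors of ∂_1 are 1 so no torsion. So H_0 ≅ Z.
rank ∂_1 = 5, rank ∂_2 = 7 ⇒ b_1 = 12 − 5 − 7 = 0; all invariant factors of ∂_2 are 1 so no torsion. So H_1 ≅ 0.
rank ∂_2 = 7, rank ∂_3 = 0 ⇒ b_2 = 8 − 7 − 0 = 1. So H_2 ≅ Z.

H_0 = Z,  H_1 = 0,  H_2 = Z.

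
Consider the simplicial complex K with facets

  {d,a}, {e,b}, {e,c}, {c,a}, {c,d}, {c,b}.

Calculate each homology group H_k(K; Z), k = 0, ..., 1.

H_0 ≅ Z,  H_1 ≅ Z^2.

Take the total order a < b < c < d < e on the vertex set. Then K (dimension 1) consists of the simplices:

  0-simplices (5): a, b, c, d, e
  1-simplices (6): ac, ad, bc, be, cd, ce

giving chain groups C_0 ≅ Z^5, C_1 ≅ Z^6.

The boundary map ∂_1: C_1 → C_0 is given by ∂[p,q] = [q] − [p]. For instance
  ∂be = e − b.
This gives a 5×6 integer matrix of rank 4; reducing to Smith normal form yields diagonal entries (1,1,1,1).

Reading off H_k = ker ∂_k / im ∂_{k+1}:

  H_0: rank C_0 − rank ∂_1 = 5 − 4 = 1, and the invariant factors of ∂_1 are all 1, so H_0 ≅ Z.
  H_1: rank ker ∂_1 − rank ∂_2 = (6 − 4) − 0 = 2, and there is no ∂_2, so H_1 ≅ Z^2.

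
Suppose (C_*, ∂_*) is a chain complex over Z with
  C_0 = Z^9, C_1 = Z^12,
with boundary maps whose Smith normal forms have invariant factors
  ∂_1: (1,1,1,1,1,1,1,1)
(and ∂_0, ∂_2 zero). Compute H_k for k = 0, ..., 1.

H_0: b_0 = 9 − 0 − 8 = 1; torsion from ∂_1 factors > 1: none. So H_0 ≅ Z.
H_1: b_1 = 12 − 8 − 0 = 4; torsion from ∂_2 factors > 1: none. So H_1 ≅ Z^4.

H_0 ≅ Z,  H_1 ≅ Z^4.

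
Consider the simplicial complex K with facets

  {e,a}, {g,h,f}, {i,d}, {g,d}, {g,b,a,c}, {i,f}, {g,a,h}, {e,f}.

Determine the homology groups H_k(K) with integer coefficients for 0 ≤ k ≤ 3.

H_0 = Z,  H_1 = Z^2,  H_2 = 0,  H_3 = 0.

Order the vertices as a < b < c < d < e < f < g < h < i. Listing each simplex with vertices in this order, K has dimension 3 with simplices:

  0-simplices (9): a, b, c, d, e, f, g, h, i
  1-simplices (15): ab, ac, ae, ag, ah, bc, bg, cg, dg, di, ef, fg, fh, fi, gh
  2-simplices (6): abc, abg, acg, agh, bcg, fgh
  3-simplices (1): abcg

giving chain groups C_0 ≅ Z^9, C_1 ≅ Z^15, C_2 ≅ Z^6, C_3 ≅ Z^1.

Boundary ∂_1: C_1 → C_0 sends each edge [p,q] (with p < q) to q − p. For instance
  ∂fh = h − f.
The 9×15 boundary matrix has rank 8 and Smith normal form diag(1,1,1,1,1,1,1,1).

The boundary map ∂_2: C_2 → C_1 sends each 2-simplex [p,q,r] to [q,r] − [p,r] + [p,q]. For instance
  ∂fgh = gh − fh + fg,
  ∂abc = bc − ac + ab.
As a 15×6 matrix over Z this has rank 5, with invariant factors (1,1,1,1,1).

Boundary ∂_3: C_3 → C_2 sends each 3-simplex σ to the alternating sum Σ_i (−1)^i (σ with its i-th vertex removed). For instance
  ∂abcg = bcg − acg + abg − abc.
As a 6×1 matrix over Z this has rank 1, with invariant factors (1).

Computing H_k = (kernel of ∂_k) / (image of ∂_{k+1}):

  H_0: rank C_0 − rank ∂_1 = 9 − 8 = 1, and the invariant factors of ∂_1 are all 1, so H_0 ≅ Z.
  H_1: rank ker ∂_1 − rank ∂_2 = (15 − 8) − 5 = 2, and the invariant factors of ∂_2 are all 1, so H_1 ≅ Z^2.
  H_2: rank ker ∂_2 − rank ∂_3 = (6 − 5) − 1 = 0, and the invariant factors of ∂_3 are all 1, so H_2 ≅ 0.
  H_3: rank ker ∂_3 − rank ∂_4 = (1 − 1) − 0 = 0, and there is no ∂_4, so H_3 ≅ 0.

As a check, the Euler characteristic is 9 − 15 + 6 − 1 = -1, which agrees with 1 − 2 + 0 − 0 = -1.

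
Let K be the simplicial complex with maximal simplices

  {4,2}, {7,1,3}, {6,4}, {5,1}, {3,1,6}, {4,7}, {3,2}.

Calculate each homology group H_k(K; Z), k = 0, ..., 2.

H_0 ≅ Z,  H_1 ≅ Z^2,  H_2 = 0.

We work with the vertex ordering 1 < 2 < 3 < 4 < 5 < 6 < 7. The simplices of K, each written with vertices in increasing order, are:

  0-simplices (7): [1], [2], [3], [4], [5], [6], [7]
  1-simplices (10): [1,3], [1,5], [1,6], [1,7], [2,3], [2,4], [3,6], [3,7], [4,6], [4,7]
  2-simplices (2): [1,3,6], [1,3,7]

Hence C_0 ≅ Z^7, C_1 ≅ Z^10, C_2 ≅ Z^2.

∂_1: C_1 → C_0 maps an edge to its endpoints' difference, ∂[p,q] = q − p. For instance
  ∂[1,6] = [6] − [1].
The resulting 7×10 matrix has rank 6, and its Smith normal form has invariant factors (1,1,1,1,1,1).

∂_2: C_2 → C_1 maps a triangle to the signed sum of its edges. For instance
  ∂[1,3,6] = [3,6] − [1,6] + [1,3],
  ∂[1,3,7] = [3,7] − [1,7] + [1,3].
The resulting 10×2 matrix has rank 2, and its Smith normal form has invariant factors (1,1).

Computing H_k = (kernel of ∂_k) / (image of ∂_{k+1}):

  H_0: rank C_0 − rank ∂_1 = 7 − 6 = 1, and the invariant factors of ∂_1 are all 1, so H_0 = Z.
  H_1: rank ker ∂_1 − rank ∂_2 = (10 − 6) − 2 = 2, and the invariant factors of ∂_2 are all 1, so H_1 = Z^2.
  H_2: rank ker ∂_2 − rank ∂_3 = (2 − 2) − 0 = 0, and there is no ∂_3, so H_2 = 0.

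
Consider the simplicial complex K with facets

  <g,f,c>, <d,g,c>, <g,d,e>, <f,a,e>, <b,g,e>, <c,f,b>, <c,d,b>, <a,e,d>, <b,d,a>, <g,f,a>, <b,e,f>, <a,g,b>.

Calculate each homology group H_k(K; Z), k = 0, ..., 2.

H_0 = Z,  H_1 = Z/2,  H_2 = 0.

Order the vertices as a < b < c < d < e < f < g. Listing each simplex with vertices in this order, K has dimension 2 with simplices:

  0-simplices (7): a, b, c, d, e, f, g
  1-simplices (18): ab, ad, ae, af, ag, bc, bd, be, bf, bg, cd, cf, cg, de, dg, ef, eg, fg
  2-simplices (12): abd, abg, ade, aef, afg, bcd, bcf, bef, beg, cdg, cfg, deg

so the chain groups are C_0 ≅ Z^7, C_1 ≅ Z^18, C_2 ≅ Z^12.

∂_1: C_1 → C_0 maps an edge to its endpoints' difference, ∂[p,q] = q − p. For instance
  ∂eg = g − e.
As a 7×18 matrix over Z this has rank 6, with invariant factors (1,1,1,1,1,1).

Boundary ∂_2: C_2 → C_1 maps a triangle to the signed sum of its edges. For instance
  ∂bcf = cf − bf + bc,
  ∂afg = fg − ag + af.
This gives a 18×12 integer matrix of rank 12; reducing to Smith normal form yields diagonal entries (1,1,1,1,1,1,1,1,1,1,1,2).

Reading off H_k = ker ∂_k / im ∂_{k+1}:

  H_0: rank C_0 − rank ∂_1 = 7 − 6 = 1, and the invariant factors of ∂_1 are all 1, so H_0 ≅ Z.
  H_1: rank ker ∂_1 − rank ∂_2 = (18 − 6) − 12 = 0, and ∂_2 has invariant factor 2 > 1, so H_1 ≅ Z/2.
  H_2: rank ker ∂_2 − rank ∂_3 = (12 − 12) − 0 = 0, and there is no ∂_3, so H_2 ≅ 0.

As a check, the Euler characteristic is 7 − 18 + 12 = 1, which agrees with 1 − 0 + 0 = 1.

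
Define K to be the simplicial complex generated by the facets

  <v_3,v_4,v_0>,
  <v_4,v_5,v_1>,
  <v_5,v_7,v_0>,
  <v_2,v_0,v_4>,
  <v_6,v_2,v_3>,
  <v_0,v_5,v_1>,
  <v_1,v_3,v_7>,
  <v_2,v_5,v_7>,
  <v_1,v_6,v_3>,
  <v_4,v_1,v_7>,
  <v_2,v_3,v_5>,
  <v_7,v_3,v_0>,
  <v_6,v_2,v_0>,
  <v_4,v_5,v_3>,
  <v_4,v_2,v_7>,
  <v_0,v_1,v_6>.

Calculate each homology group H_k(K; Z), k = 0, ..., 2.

Fix the vertex order v_0 < v_1 < v_2 < v_3 < v_4 < v_5 < v_6 < v_7 and write every simplex with vertices in increasing order. Then dim K = 2 and the simplices of K are:

  0-simplices (8): [v_0], [v_1], [v_2], [v_3], [v_4], [v_5], [v_6], [v_7]
  1-simplices (24): (24 of them)
  2-simplices (16): (16 of them)

Hence C_0 ≅ Z^8, C_1 ≅ Z^24, C_2 ≅ Z^16.

The boundary map ∂_1: C_1 → C_0 is given by ∂[p,q] = [q] − [p]. For instance
  ∂[v_0,v_4] = [v_4] − [v_0].
This gives a 8×24 integer matrix of rank 7; reducing to Smith normal form yields diagonal entries (1,1,1,1,1,1,1).

∂_2: C_2 → C_1 maps a triangle to the signed sum of its edges. For instance
  ∂[v_0,v_2,v_6] = [v_2,v_6] − [v_0,v_6] + [v_0,v_2],
  ∂[v_0,v_1,v_5] = [v_1,v_5] − [v_0,v_5] + [v_0,v_1].
The resulting 24×16 matrix has rank 15, and its Smith normal form has invariant factors (1,1,1,1,1,1,1,1,1,1,1,1,1,1,1).

Now H_k = ker ∂_k / im ∂_{k+1}, so:

  H_0: rank C_0 − rank ∂_1 = 8 − 7 = 1, and the invariant factors of ∂_1 are all 1, so H_0 ≅ Z.
  H_1: rank ker ∂_1 − rank ∂_2 = (24 − 7) − 15 = 2, and the invariant factors of ∂_2 are all 1, so H_1 ≅ Z^2.
  H_2: rank ker ∂_2 − rank ∂_3 = (16 − 15) − 0 = 1, and there is no ∂_3, so H_2 ≅ Z.

(K is a triangulation of the torus T^2.)

H_0 = Z,  H_1 = Z^2,  H_2 = Z.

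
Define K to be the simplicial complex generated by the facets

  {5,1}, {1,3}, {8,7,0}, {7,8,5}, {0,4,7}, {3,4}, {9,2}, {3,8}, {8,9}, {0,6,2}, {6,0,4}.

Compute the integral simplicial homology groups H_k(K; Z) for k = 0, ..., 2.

Order the vertices as 0 < 1 < 2 < 3 < 4 < 5 < 6 < 7 < 8 < 9. Listing each simplex with vertices in this order, K has dimension 2 with simplices:

  0-simplices (10): [0], [1], [2], [3], [4], [5], [6], [7], [8], [9]
  1-simplices (17): [0,2], [0,4], [0,6], [0,7], [0,8], [1,3], [1,5], [2,6], [2,9], [3,4], [3,8], [4,6], [4,7], [5,7], [5,8], [7,8], [8,9]
  2-simplices (5): [0,2,6], [0,4,6], [0,4,7], [0,7,8], [5,7,8]

so the chain groups are C_0 ≅ Z^10, C_1 ≅ Z^17, C_2 ≅ Z^5.

The boundary map ∂_1: C_1 → C_0 maps an edge to its endpoints' difference, ∂[p,q] = q − p. For instance
  ∂[5,7] = [7] − [5].
The 10×17 boundary matrix has rank 9 and Smith normal form diag(1,1,1,1,1,1,1,1,1).

Boundary ∂_2: C_2 → C_1 maps a triangle to the signed sum of its edges. For instance
  ∂[0,7,8] = [7,8] − [0,8] + [0,7],
  ∂[0,4,7] = [4,7] − [0,7] + [0,4].
As a 17×5 matrix over Z this has rank 5, with invariant factors (1,1,1,1,1).

From H_k ≅ ker(∂_k) / im(∂_{k+1}) we obtain:

  H_0: rank C_0 − rank ∂_1 = 10 − 9 = 1, and the invariant factors of ∂_1 are all 1, so H_0 ≅ Z.
  H_1: rank ker ∂_1 − rank ∂_2 = (17 − 9) − 5 = 3, and the invariant factors of ∂_2 are all 1, so H_1 ≅ Z^3.
  H_2: rank ker ∂_2 − rank ∂_3 = (5 − 5) − 0 = 0, and there is no ∂_3, so H_2 ≅ 0.

As a check, the Euler characteristic is 10 − 17 + 5 = -2, which agrees with 1 − 3 + 0 = -2.

H_0 = Z,  H_1 = Z^3,  H_2 = 0.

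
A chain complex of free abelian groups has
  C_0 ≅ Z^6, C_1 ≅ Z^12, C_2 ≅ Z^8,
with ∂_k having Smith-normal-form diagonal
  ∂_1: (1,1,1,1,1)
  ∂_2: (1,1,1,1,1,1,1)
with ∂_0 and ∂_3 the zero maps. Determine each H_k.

H_0: b_0 = 6 − 0 − 5 = 1; torsion from ∂_1 factors > 1: none. So H_0 = Z.
H_1: b_1 = 12 − 5 − 7 = 0; torsion from ∂_2 factors > 1: none. So H_1 = 0.
H_2: b_2 = 8 − 7 − 0 = 1; torsion from ∂_3 factors > 1: none. So H_2 = Z.

H_0 = Z,  H_1 = 0,  H_2 = Z.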